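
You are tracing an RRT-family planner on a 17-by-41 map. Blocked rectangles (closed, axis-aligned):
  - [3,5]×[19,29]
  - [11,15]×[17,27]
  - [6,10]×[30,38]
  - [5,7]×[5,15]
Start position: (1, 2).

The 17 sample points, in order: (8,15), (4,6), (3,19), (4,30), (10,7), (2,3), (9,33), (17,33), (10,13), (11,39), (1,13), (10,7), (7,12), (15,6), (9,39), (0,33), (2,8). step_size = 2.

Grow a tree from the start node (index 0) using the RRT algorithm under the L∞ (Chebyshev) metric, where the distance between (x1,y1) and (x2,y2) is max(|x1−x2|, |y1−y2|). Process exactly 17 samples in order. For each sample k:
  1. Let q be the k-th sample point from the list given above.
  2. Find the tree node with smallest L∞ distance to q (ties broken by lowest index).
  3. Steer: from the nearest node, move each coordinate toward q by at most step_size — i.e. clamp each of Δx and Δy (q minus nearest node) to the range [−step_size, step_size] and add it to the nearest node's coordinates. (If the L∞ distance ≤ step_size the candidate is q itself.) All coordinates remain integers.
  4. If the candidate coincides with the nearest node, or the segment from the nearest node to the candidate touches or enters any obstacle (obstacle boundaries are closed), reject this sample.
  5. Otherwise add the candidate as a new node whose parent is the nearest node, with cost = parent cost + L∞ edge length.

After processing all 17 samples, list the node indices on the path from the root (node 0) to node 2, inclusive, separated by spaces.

1. q=(8,15) nearest=0 d=13 new=(3,4) → add node 1 parent=0 cost=2
2. q=(4,6) nearest=1 d=2 new=(4,6) → add node 2 parent=1 cost=4
3. q=(3,19) nearest=2 d=13 new=(3,8) → add node 3 parent=2 cost=6
4. q=(4,30) nearest=3 d=22 new=(4,10) → add node 4 parent=3 cost=8
5. q=(10,7) nearest=2 d=6 new=(6,7) → blocked by [5,7]×[5,15], reject
6. q=(2,3) nearest=0 d=1 new=(2,3) → add node 5 parent=0 cost=1
7. q=(9,33) nearest=4 d=23 new=(6,12) → blocked by [5,7]×[5,15], reject
8. q=(17,33) nearest=4 d=23 new=(6,12) → blocked by [5,7]×[5,15], reject
9. q=(10,13) nearest=4 d=6 new=(6,12) → blocked by [5,7]×[5,15], reject
10. q=(11,39) nearest=4 d=29 new=(6,12) → blocked by [5,7]×[5,15], reject
11. q=(1,13) nearest=4 d=3 new=(2,12) → add node 6 parent=4 cost=10
12. q=(10,7) nearest=2 d=6 new=(6,7) → blocked by [5,7]×[5,15], reject
13. q=(7,12) nearest=4 d=3 new=(6,12) → blocked by [5,7]×[5,15], reject
14. q=(15,6) nearest=2 d=11 new=(6,6) → blocked by [5,7]×[5,15], reject
15. q=(9,39) nearest=6 d=27 new=(4,14) → add node 7 parent=6 cost=12
16. q=(0,33) nearest=7 d=19 new=(2,16) → add node 8 parent=7 cost=14
17. q=(2,8) nearest=3 d=1 new=(2,8) → add node 9 parent=3 cost=7

Path: 0 1 2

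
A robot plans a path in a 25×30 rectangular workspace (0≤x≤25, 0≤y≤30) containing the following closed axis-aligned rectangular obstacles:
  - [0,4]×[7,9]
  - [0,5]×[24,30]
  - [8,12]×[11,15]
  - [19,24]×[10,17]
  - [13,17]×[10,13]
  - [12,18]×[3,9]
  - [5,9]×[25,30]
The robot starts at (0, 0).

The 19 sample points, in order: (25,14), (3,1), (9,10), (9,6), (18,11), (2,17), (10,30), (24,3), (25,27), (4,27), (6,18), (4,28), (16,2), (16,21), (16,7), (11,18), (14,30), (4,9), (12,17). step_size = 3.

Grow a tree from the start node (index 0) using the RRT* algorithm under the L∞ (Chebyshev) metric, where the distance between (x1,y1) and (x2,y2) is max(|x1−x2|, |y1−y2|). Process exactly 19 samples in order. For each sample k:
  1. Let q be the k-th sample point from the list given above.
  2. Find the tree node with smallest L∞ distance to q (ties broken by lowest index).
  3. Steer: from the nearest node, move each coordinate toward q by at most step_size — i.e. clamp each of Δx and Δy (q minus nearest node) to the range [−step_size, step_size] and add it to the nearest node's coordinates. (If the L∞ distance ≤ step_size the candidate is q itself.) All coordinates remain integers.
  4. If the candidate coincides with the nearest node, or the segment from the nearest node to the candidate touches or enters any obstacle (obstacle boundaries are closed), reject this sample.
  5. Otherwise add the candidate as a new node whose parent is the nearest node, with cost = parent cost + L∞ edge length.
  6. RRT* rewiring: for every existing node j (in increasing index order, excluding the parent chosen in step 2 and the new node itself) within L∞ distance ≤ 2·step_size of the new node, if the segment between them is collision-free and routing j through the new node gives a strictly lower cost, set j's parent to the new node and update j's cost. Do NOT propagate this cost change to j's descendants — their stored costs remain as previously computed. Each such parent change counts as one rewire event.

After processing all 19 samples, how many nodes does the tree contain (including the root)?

Node count: 12

1. q=(25,14) nearest=0 d=25 new=(3,3) → add node 1 parent=0 cost=3
2. q=(3,1) nearest=1 d=2 new=(3,1) → add node 2 parent=1 cost=5
3. q=(9,10) nearest=1 d=7 new=(6,6) → add node 3 parent=1 cost=6
4. q=(9,6) nearest=3 d=3 new=(9,6) → add node 4 parent=3 cost=9
5. q=(18,11) nearest=4 d=9 new=(12,9) → blocked by [12,18]×[3,9], reject
6. q=(2,17) nearest=3 d=11 new=(3,9) → blocked by [0,4]×[7,9], reject
7. q=(10,30) nearest=3 d=24 new=(9,9) → add node 5 parent=3 cost=9
8. q=(24,3) nearest=4 d=15 new=(12,3) → blocked by [12,18]×[3,9], reject
9. q=(25,27) nearest=5 d=18 new=(12,12) → blocked by [8,12]×[11,15], reject
10. q=(4,27) nearest=5 d=18 new=(6,12) → add node 6 parent=5 cost=12
11. q=(6,18) nearest=6 d=6 new=(6,15) → add node 7 parent=6 cost=15
12. q=(4,28) nearest=7 d=13 new=(4,18) → add node 8 parent=7 cost=18
13. q=(16,2) nearest=4 d=7 new=(12,3) → blocked by [12,18]×[3,9], reject
14. q=(16,21) nearest=6 d=10 new=(9,15) → blocked by [8,12]×[11,15], reject
15. q=(16,7) nearest=4 d=7 new=(12,7) → blocked by [12,18]×[3,9], reject
16. q=(11,18) nearest=7 d=5 new=(9,18) → add node 9 parent=7 cost=18
17. q=(14,30) nearest=8 d=12 new=(7,21) → add node 10 parent=8 cost=21
18. q=(4,9) nearest=3 d=3 new=(4,9) → blocked by [0,4]×[7,9], reject
19. q=(12,17) nearest=9 d=3 new=(12,17) → add node 11 parent=9 cost=21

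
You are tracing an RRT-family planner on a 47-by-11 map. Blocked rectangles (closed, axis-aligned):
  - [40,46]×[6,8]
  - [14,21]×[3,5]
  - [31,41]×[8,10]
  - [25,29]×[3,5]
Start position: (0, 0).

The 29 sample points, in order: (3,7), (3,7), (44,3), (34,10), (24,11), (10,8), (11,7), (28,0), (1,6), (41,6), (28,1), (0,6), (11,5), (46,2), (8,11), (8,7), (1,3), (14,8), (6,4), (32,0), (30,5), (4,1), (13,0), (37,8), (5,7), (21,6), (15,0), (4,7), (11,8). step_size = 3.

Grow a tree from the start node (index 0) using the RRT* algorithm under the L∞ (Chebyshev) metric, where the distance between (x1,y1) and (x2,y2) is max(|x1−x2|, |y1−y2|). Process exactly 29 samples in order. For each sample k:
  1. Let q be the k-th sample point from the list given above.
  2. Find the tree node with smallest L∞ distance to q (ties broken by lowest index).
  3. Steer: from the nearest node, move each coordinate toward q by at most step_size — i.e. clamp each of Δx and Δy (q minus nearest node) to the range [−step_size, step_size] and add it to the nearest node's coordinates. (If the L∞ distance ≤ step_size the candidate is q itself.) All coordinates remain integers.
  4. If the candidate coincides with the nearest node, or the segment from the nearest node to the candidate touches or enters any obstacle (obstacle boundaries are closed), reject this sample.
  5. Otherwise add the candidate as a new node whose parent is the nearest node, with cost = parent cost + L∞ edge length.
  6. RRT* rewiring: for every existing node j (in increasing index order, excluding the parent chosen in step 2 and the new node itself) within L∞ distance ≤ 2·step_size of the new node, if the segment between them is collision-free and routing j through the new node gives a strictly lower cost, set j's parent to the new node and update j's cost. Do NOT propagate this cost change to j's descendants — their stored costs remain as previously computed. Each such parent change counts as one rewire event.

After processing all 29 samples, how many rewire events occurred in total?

1. q=(3,7) nearest=0 d=7 new=(3,3) → add node 1 parent=0 cost=3
2. q=(3,7) nearest=1 d=4 new=(3,6) → add node 2 parent=1 cost=6
3. q=(44,3) nearest=1 d=41 new=(6,3) → add node 3 parent=1 cost=6
4. q=(34,10) nearest=3 d=28 new=(9,6) → add node 4 parent=3 cost=9
5. q=(24,11) nearest=4 d=15 new=(12,9) → add node 5 parent=4 cost=12
6. q=(10,8) nearest=4 d=2 new=(10,8) → add node 6 parent=4 cost=11
7. q=(11,7) nearest=6 d=1 new=(11,7) → add node 7 parent=6 cost=12
8. q=(28,0) nearest=5 d=16 new=(15,6) → add node 8 parent=5 cost=15
9. q=(1,6) nearest=2 d=2 new=(1,6) → add node 9 parent=2 cost=8
10. q=(41,6) nearest=8 d=26 new=(18,6) → add node 10 parent=8 cost=18
11. q=(28,1) nearest=10 d=10 new=(21,3) → blocked by [14,21]×[3,5], reject
12. q=(0,6) nearest=9 d=1 new=(0,6) → add node 11 parent=9 cost=9
13. q=(11,5) nearest=4 d=2 new=(11,5) → add node 12 parent=4 cost=11
14. q=(46,2) nearest=10 d=28 new=(21,3) → blocked by [14,21]×[3,5], reject
15. q=(8,11) nearest=6 d=3 new=(8,11) → add node 13 parent=6 cost=14
16. q=(8,7) nearest=4 d=1 new=(8,7) → add node 14 parent=4 cost=10
17. q=(1,3) nearest=1 d=2 new=(1,3) → add node 15 parent=1 cost=5; rewire 11→15 (8<9)
18. q=(14,8) nearest=5 d=2 new=(14,8) → add node 16 parent=5 cost=14
19. q=(6,4) nearest=3 d=1 new=(6,4) → add node 17 parent=3 cost=7
20. q=(32,0) nearest=10 d=14 new=(21,3) → blocked by [14,21]×[3,5], reject
21. q=(30,5) nearest=10 d=12 new=(21,5) → blocked by [14,21]×[3,5], reject
22. q=(4,1) nearest=1 d=2 new=(4,1) → add node 18 parent=1 cost=5
23. q=(13,0) nearest=12 d=5 new=(13,2) → add node 19 parent=12 cost=14
24. q=(37,8) nearest=10 d=19 new=(21,8) → add node 20 parent=10 cost=21
25. q=(5,7) nearest=2 d=2 new=(5,7) → add node 21 parent=2 cost=8; rewire 13→21 (12<14)
26. q=(21,6) nearest=20 d=2 new=(21,6) → add node 22 parent=20 cost=23
27. q=(15,0) nearest=19 d=2 new=(15,0) → add node 23 parent=19 cost=16
28. q=(4,7) nearest=2 d=1 new=(4,7) → add node 24 parent=2 cost=7; rewire 13→24 (11<12)
29. q=(11,8) nearest=5 d=1 new=(11,8) → add node 25 parent=5 cost=13

Rewire events: 3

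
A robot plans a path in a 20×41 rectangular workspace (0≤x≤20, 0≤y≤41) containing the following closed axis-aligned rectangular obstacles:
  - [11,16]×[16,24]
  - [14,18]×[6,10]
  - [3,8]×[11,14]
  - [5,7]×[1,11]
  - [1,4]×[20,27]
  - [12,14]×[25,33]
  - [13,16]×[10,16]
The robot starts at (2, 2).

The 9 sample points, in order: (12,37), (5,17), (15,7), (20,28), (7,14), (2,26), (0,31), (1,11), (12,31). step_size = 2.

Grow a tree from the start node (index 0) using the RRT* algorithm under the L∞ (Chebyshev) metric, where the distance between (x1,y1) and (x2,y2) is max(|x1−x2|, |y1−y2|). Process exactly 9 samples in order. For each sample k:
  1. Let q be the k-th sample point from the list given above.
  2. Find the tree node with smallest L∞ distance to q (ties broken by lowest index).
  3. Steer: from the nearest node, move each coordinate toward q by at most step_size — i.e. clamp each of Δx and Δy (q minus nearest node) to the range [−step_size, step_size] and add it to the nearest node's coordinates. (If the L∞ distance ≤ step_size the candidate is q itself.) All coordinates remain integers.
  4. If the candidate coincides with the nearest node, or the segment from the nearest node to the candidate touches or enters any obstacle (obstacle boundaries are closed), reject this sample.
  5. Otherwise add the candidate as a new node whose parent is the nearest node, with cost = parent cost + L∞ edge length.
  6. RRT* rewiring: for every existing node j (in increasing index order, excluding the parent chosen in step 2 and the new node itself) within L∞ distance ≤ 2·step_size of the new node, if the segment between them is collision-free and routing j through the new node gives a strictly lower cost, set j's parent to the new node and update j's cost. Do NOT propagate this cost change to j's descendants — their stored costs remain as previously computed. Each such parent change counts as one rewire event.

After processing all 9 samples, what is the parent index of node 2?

Parent of node 2: 1

1. q=(12,37) nearest=0 d=35 new=(4,4) → add node 1 parent=0 cost=2
2. q=(5,17) nearest=1 d=13 new=(5,6) → blocked by [5,7]×[1,11], reject
3. q=(15,7) nearest=1 d=11 new=(6,6) → blocked by [5,7]×[1,11], reject
4. q=(20,28) nearest=1 d=24 new=(6,6) → blocked by [5,7]×[1,11], reject
5. q=(7,14) nearest=1 d=10 new=(6,6) → blocked by [5,7]×[1,11], reject
6. q=(2,26) nearest=1 d=22 new=(2,6) → add node 2 parent=1 cost=4
7. q=(0,31) nearest=2 d=25 new=(0,8) → add node 3 parent=2 cost=6
8. q=(1,11) nearest=3 d=3 new=(1,10) → add node 4 parent=3 cost=8
9. q=(12,31) nearest=4 d=21 new=(3,12) → blocked by [3,8]×[11,14], reject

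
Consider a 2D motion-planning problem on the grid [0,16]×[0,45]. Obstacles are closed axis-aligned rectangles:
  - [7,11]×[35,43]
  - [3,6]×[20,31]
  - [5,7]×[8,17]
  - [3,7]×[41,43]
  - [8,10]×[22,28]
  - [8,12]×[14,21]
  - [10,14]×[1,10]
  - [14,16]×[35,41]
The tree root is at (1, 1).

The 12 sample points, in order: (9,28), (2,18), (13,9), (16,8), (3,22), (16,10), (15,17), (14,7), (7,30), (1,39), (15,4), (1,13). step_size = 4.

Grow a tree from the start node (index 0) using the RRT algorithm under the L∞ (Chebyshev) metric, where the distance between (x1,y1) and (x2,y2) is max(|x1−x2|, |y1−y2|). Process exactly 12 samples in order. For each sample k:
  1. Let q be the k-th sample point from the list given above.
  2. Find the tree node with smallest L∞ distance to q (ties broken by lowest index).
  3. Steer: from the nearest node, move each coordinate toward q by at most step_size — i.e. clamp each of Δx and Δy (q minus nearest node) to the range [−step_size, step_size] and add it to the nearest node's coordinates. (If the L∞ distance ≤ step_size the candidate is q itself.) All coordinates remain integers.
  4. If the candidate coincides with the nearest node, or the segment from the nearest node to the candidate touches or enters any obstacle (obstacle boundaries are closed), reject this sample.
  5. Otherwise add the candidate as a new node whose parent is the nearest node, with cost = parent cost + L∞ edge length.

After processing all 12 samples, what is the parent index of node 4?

1. q=(9,28) nearest=0 d=27 new=(5,5) → add node 1 parent=0 cost=4
2. q=(2,18) nearest=1 d=13 new=(2,9) → add node 2 parent=1 cost=8
3. q=(13,9) nearest=1 d=8 new=(9,9) → add node 3 parent=1 cost=8
4. q=(16,8) nearest=3 d=7 new=(13,8) → blocked by [10,14]×[1,10], reject
5. q=(3,22) nearest=2 d=13 new=(3,13) → add node 4 parent=2 cost=12
6. q=(16,10) nearest=3 d=7 new=(13,10) → blocked by [10,14]×[1,10], reject
7. q=(15,17) nearest=3 d=8 new=(13,13) → blocked by [10,14]×[1,10], reject
8. q=(14,7) nearest=3 d=5 new=(13,7) → blocked by [10,14]×[1,10], reject
9. q=(7,30) nearest=4 d=17 new=(7,17) → blocked by [5,7]×[8,17], reject
10. q=(1,39) nearest=4 d=26 new=(1,17) → add node 5 parent=4 cost=16
11. q=(15,4) nearest=3 d=6 new=(13,5) → blocked by [10,14]×[1,10], reject
12. q=(1,13) nearest=4 d=2 new=(1,13) → add node 6 parent=4 cost=14

Parent of node 4: 2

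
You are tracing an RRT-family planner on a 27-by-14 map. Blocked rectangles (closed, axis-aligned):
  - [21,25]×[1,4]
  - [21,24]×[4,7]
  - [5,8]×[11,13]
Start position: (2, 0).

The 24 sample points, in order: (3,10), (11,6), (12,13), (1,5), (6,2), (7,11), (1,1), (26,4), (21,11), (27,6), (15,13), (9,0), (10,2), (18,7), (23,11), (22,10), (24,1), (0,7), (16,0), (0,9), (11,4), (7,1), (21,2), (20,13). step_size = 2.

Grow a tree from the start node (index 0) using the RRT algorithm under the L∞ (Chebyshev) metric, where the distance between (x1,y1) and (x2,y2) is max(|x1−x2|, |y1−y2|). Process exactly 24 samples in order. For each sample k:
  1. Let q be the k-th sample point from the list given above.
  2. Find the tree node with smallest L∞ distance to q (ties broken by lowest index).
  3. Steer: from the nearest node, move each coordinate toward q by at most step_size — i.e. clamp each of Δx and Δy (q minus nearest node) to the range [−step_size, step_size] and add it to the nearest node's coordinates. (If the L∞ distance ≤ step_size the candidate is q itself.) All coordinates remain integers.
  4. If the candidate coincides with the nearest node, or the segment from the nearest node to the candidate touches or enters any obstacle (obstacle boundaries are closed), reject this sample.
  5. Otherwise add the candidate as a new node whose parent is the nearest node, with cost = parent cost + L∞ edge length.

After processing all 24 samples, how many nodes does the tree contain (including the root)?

Node count: 24

1. q=(3,10) nearest=0 d=10 new=(3,2) → add node 1 parent=0 cost=2
2. q=(11,6) nearest=1 d=8 new=(5,4) → add node 2 parent=1 cost=4
3. q=(12,13) nearest=2 d=9 new=(7,6) → add node 3 parent=2 cost=6
4. q=(1,5) nearest=1 d=3 new=(1,4) → add node 4 parent=1 cost=4
5. q=(6,2) nearest=2 d=2 new=(6,2) → add node 5 parent=2 cost=6
6. q=(7,11) nearest=3 d=5 new=(7,8) → add node 6 parent=3 cost=8
7. q=(1,1) nearest=0 d=1 new=(1,1) → add node 7 parent=0 cost=1
8. q=(26,4) nearest=3 d=19 new=(9,4) → add node 8 parent=3 cost=8
9. q=(21,11) nearest=8 d=12 new=(11,6) → add node 9 parent=8 cost=10
10. q=(27,6) nearest=9 d=16 new=(13,6) → add node 10 parent=9 cost=12
11. q=(15,13) nearest=9 d=7 new=(13,8) → add node 11 parent=9 cost=12
12. q=(9,0) nearest=5 d=3 new=(8,0) → add node 12 parent=5 cost=8
13. q=(10,2) nearest=8 d=2 new=(10,2) → add node 13 parent=8 cost=10
14. q=(18,7) nearest=10 d=5 new=(15,7) → add node 14 parent=10 cost=14
15. q=(23,11) nearest=14 d=8 new=(17,9) → add node 15 parent=14 cost=16
16. q=(22,10) nearest=15 d=5 new=(19,10) → add node 16 parent=15 cost=18
17. q=(24,1) nearest=15 d=8 new=(19,7) → add node 17 parent=15 cost=18
18. q=(0,7) nearest=4 d=3 new=(0,6) → add node 18 parent=4 cost=6
19. q=(16,0) nearest=9 d=6 new=(13,4) → add node 19 parent=9 cost=12
20. q=(0,9) nearest=18 d=3 new=(0,8) → add node 20 parent=18 cost=8
21. q=(11,4) nearest=8 d=2 new=(11,4) → add node 21 parent=8 cost=10
22. q=(7,1) nearest=5 d=1 new=(7,1) → add node 22 parent=5 cost=7
23. q=(21,2) nearest=17 d=5 new=(21,5) → blocked by [21,24]×[4,7], reject
24. q=(20,13) nearest=16 d=3 new=(20,12) → add node 23 parent=16 cost=20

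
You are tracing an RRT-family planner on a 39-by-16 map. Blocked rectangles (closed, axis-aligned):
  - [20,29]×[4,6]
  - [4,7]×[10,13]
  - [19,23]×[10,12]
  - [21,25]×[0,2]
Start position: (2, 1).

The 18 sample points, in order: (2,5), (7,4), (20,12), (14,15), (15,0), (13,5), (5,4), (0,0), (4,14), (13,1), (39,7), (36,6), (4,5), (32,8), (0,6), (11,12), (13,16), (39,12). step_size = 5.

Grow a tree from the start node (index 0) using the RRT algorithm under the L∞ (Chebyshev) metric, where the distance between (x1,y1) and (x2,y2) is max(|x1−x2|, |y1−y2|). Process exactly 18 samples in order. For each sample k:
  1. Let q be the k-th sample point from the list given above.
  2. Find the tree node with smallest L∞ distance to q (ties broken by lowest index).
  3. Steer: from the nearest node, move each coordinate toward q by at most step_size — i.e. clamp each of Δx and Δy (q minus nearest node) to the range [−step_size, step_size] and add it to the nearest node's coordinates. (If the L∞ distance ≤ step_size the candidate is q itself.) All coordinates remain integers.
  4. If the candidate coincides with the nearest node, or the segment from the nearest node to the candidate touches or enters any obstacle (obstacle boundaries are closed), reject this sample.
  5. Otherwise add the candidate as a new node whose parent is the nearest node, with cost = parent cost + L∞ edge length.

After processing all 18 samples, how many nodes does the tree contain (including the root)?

Node count: 18

1. q=(2,5) nearest=0 d=4 new=(2,5) → add node 1 parent=0 cost=4
2. q=(7,4) nearest=0 d=5 new=(7,4) → add node 2 parent=0 cost=5
3. q=(20,12) nearest=2 d=13 new=(12,9) → add node 3 parent=2 cost=10
4. q=(14,15) nearest=3 d=6 new=(14,14) → add node 4 parent=3 cost=15
5. q=(15,0) nearest=2 d=8 new=(12,0) → add node 5 parent=2 cost=10
6. q=(13,5) nearest=3 d=4 new=(13,5) → add node 6 parent=3 cost=14
7. q=(5,4) nearest=2 d=2 new=(5,4) → add node 7 parent=2 cost=7
8. q=(0,0) nearest=0 d=2 new=(0,0) → add node 8 parent=0 cost=2
9. q=(4,14) nearest=3 d=8 new=(7,14) → add node 9 parent=3 cost=15
10. q=(13,1) nearest=5 d=1 new=(13,1) → add node 10 parent=5 cost=11
11. q=(39,7) nearest=4 d=25 new=(19,9) → add node 11 parent=4 cost=20
12. q=(36,6) nearest=11 d=17 new=(24,6) → blocked by [20,29]×[4,6], reject
13. q=(4,5) nearest=7 d=1 new=(4,5) → add node 12 parent=7 cost=8
14. q=(32,8) nearest=11 d=13 new=(24,8) → add node 13 parent=11 cost=25
15. q=(0,6) nearest=1 d=2 new=(0,6) → add node 14 parent=1 cost=6
16. q=(11,12) nearest=3 d=3 new=(11,12) → add node 15 parent=3 cost=13
17. q=(13,16) nearest=4 d=2 new=(13,16) → add node 16 parent=4 cost=17
18. q=(39,12) nearest=13 d=15 new=(29,12) → add node 17 parent=13 cost=30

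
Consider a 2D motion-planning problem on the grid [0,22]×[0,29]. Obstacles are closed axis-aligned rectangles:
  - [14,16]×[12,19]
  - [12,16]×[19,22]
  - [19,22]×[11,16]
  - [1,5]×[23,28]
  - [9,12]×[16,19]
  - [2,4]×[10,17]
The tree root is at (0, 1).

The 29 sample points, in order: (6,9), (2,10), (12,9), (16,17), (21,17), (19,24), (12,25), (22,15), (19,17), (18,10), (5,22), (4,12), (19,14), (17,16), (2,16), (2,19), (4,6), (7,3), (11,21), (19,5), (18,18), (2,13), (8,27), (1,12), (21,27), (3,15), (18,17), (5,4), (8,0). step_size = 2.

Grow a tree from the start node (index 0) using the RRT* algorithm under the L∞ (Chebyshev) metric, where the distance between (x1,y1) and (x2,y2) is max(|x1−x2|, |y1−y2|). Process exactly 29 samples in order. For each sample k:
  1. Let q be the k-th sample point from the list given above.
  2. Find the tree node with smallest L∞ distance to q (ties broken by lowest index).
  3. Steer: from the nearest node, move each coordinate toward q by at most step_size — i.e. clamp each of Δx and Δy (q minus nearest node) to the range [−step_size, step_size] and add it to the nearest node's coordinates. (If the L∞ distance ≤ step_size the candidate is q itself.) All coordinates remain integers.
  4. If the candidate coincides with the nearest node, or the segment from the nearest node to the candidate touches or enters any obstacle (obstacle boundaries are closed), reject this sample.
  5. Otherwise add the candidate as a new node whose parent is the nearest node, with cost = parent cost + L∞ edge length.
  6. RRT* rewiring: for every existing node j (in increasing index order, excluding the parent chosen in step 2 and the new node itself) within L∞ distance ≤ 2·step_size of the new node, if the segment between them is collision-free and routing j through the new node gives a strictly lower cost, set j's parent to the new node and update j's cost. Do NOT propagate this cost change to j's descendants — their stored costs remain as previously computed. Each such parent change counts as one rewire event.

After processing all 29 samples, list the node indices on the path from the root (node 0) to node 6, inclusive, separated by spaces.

1. q=(6,9) nearest=0 d=8 new=(2,3) → add node 1 parent=0 cost=2
2. q=(2,10) nearest=1 d=7 new=(2,5) → add node 2 parent=1 cost=4
3. q=(12,9) nearest=1 d=10 new=(4,5) → add node 3 parent=1 cost=4
4. q=(16,17) nearest=3 d=12 new=(6,7) → add node 4 parent=3 cost=6
5. q=(21,17) nearest=4 d=15 new=(8,9) → add node 5 parent=4 cost=8
6. q=(19,24) nearest=5 d=15 new=(10,11) → add node 6 parent=5 cost=10
7. q=(12,25) nearest=6 d=14 new=(12,13) → add node 7 parent=6 cost=12
8. q=(22,15) nearest=7 d=10 new=(14,15) → blocked by [14,16]×[12,19], reject
9. q=(19,17) nearest=7 d=7 new=(14,15) → blocked by [14,16]×[12,19], reject
10. q=(18,10) nearest=7 d=6 new=(14,11) → add node 8 parent=7 cost=14
11. q=(5,22) nearest=7 d=9 new=(10,15) → add node 9 parent=7 cost=14
12. q=(4,12) nearest=5 d=4 new=(6,11) → add node 10 parent=5 cost=10
13. q=(19,14) nearest=8 d=5 new=(16,13) → blocked by [14,16]×[12,19], reject
14. q=(17,16) nearest=7 d=5 new=(14,15) → blocked by [14,16]×[12,19], reject
15. q=(2,16) nearest=10 d=5 new=(4,13) → blocked by [2,4]×[10,17], reject
16. q=(2,19) nearest=6 d=8 new=(8,13) → add node 11 parent=6 cost=12
17. q=(4,6) nearest=3 d=1 new=(4,6) → add node 12 parent=3 cost=5
18. q=(7,3) nearest=3 d=3 new=(6,3) → add node 13 parent=3 cost=6
19. q=(11,21) nearest=9 d=6 new=(11,17) → blocked by [9,12]×[16,19], reject
20. q=(19,5) nearest=8 d=6 new=(16,9) → add node 14 parent=8 cost=16
21. q=(18,18) nearest=7 d=6 new=(14,15) → blocked by [14,16]×[12,19], reject
22. q=(2,13) nearest=10 d=4 new=(4,13) → blocked by [2,4]×[10,17], reject
23. q=(8,27) nearest=9 d=12 new=(8,17) → blocked by [9,12]×[16,19], reject
24. q=(1,12) nearest=4 d=5 new=(4,9) → add node 15 parent=4 cost=8
25. q=(21,27) nearest=9 d=12 new=(12,17) → blocked by [9,12]×[16,19], reject
26. q=(3,15) nearest=10 d=4 new=(4,13) → blocked by [2,4]×[10,17], reject
27. q=(18,17) nearest=7 d=6 new=(14,15) → blocked by [14,16]×[12,19], reject
28. q=(5,4) nearest=3 d=1 new=(5,4) → add node 16 parent=3 cost=5
29. q=(8,0) nearest=13 d=3 new=(8,1) → add node 17 parent=13 cost=8

Path: 0 1 3 4 5 6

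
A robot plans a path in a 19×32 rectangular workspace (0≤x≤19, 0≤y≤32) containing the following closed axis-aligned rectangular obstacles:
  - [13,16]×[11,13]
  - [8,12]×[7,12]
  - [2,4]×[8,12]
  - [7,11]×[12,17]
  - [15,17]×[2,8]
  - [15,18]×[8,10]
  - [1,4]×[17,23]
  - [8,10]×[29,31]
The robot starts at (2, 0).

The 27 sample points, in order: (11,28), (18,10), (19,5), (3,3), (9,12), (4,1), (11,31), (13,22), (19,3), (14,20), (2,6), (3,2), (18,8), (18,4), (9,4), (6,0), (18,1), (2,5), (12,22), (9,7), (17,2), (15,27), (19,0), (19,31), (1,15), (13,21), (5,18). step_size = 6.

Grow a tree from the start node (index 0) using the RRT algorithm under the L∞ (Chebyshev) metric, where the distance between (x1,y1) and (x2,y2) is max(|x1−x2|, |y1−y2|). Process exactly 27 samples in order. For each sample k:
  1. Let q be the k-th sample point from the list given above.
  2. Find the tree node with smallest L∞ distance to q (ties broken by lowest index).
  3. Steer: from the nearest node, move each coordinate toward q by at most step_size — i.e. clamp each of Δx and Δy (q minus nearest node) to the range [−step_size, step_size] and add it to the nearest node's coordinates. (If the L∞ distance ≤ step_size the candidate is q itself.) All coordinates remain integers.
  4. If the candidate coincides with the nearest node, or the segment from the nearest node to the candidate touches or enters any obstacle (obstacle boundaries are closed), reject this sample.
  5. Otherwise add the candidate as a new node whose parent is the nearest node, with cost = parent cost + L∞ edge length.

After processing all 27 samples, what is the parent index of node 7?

Parent of node 7: 1

1. q=(11,28) nearest=0 d=28 new=(8,6) → add node 1 parent=0 cost=6
2. q=(18,10) nearest=1 d=10 new=(14,10) → blocked by [8,12]×[7,12], reject
3. q=(19,5) nearest=1 d=11 new=(14,5) → add node 2 parent=1 cost=12
4. q=(3,3) nearest=0 d=3 new=(3,3) → add node 3 parent=0 cost=3
5. q=(9,12) nearest=1 d=6 new=(9,12) → blocked by [8,12]×[7,12], reject
6. q=(4,1) nearest=0 d=2 new=(4,1) → add node 4 parent=0 cost=2
7. q=(11,31) nearest=1 d=25 new=(11,12) → blocked by [8,12]×[7,12], reject
8. q=(13,22) nearest=1 d=16 new=(13,12) → blocked by [13,16]×[11,13], reject
9. q=(19,3) nearest=2 d=5 new=(19,3) → blocked by [15,17]×[2,8], reject
10. q=(14,20) nearest=1 d=14 new=(14,12) → blocked by [13,16]×[11,13], reject
11. q=(2,6) nearest=3 d=3 new=(2,6) → add node 5 parent=3 cost=6
12. q=(3,2) nearest=3 d=1 new=(3,2) → add node 6 parent=3 cost=4
13. q=(18,8) nearest=2 d=4 new=(18,8) → blocked by [15,17]×[2,8], reject
14. q=(18,4) nearest=2 d=4 new=(18,4) → blocked by [15,17]×[2,8], reject
15. q=(9,4) nearest=1 d=2 new=(9,4) → add node 7 parent=1 cost=8
16. q=(6,0) nearest=4 d=2 new=(6,0) → add node 8 parent=4 cost=4
17. q=(18,1) nearest=2 d=4 new=(18,1) → blocked by [15,17]×[2,8], reject
18. q=(2,5) nearest=5 d=1 new=(2,5) → add node 9 parent=5 cost=7
19. q=(12,22) nearest=1 d=16 new=(12,12) → blocked by [8,12]×[7,12], reject
20. q=(9,7) nearest=1 d=1 new=(9,7) → blocked by [8,12]×[7,12], reject
21. q=(17,2) nearest=2 d=3 new=(17,2) → blocked by [15,17]×[2,8], reject
22. q=(15,27) nearest=1 d=21 new=(14,12) → blocked by [13,16]×[11,13], reject
23. q=(19,0) nearest=2 d=5 new=(19,0) → blocked by [15,17]×[2,8], reject
24. q=(19,31) nearest=1 d=25 new=(14,12) → blocked by [13,16]×[11,13], reject
25. q=(1,15) nearest=1 d=9 new=(2,12) → blocked by [2,4]×[8,12], reject
26. q=(13,21) nearest=1 d=15 new=(13,12) → blocked by [13,16]×[11,13], reject
27. q=(5,18) nearest=1 d=12 new=(5,12) → add node 10 parent=1 cost=12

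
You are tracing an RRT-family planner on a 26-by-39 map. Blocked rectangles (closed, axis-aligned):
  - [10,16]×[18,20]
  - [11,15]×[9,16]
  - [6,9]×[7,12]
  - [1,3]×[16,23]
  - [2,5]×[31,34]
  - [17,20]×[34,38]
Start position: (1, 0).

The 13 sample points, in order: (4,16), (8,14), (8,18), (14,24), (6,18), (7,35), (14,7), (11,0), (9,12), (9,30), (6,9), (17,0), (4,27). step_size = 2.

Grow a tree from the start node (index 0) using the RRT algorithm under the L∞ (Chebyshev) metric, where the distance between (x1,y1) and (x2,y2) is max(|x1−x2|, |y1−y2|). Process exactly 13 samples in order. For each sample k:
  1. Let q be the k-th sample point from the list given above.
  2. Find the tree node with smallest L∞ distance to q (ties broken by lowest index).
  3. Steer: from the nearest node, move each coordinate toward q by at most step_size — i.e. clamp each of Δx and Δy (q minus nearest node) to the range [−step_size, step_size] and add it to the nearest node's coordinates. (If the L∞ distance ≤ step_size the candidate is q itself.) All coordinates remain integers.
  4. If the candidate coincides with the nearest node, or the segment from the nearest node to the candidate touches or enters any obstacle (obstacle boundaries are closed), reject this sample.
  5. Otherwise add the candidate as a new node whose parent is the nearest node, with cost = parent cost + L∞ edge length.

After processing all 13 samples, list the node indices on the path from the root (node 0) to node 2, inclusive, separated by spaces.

Path: 0 1 2

1. q=(4,16) nearest=0 d=16 new=(3,2) → add node 1 parent=0 cost=2
2. q=(8,14) nearest=1 d=12 new=(5,4) → add node 2 parent=1 cost=4
3. q=(8,18) nearest=2 d=14 new=(7,6) → add node 3 parent=2 cost=6
4. q=(14,24) nearest=3 d=18 new=(9,8) → blocked by [6,9]×[7,12], reject
5. q=(6,18) nearest=3 d=12 new=(6,8) → blocked by [6,9]×[7,12], reject
6. q=(7,35) nearest=3 d=29 new=(7,8) → blocked by [6,9]×[7,12], reject
7. q=(14,7) nearest=3 d=7 new=(9,7) → blocked by [6,9]×[7,12], reject
8. q=(11,0) nearest=2 d=6 new=(7,2) → add node 4 parent=2 cost=6
9. q=(9,12) nearest=3 d=6 new=(9,8) → blocked by [6,9]×[7,12], reject
10. q=(9,30) nearest=3 d=24 new=(9,8) → blocked by [6,9]×[7,12], reject
11. q=(6,9) nearest=3 d=3 new=(6,8) → blocked by [6,9]×[7,12], reject
12. q=(17,0) nearest=3 d=10 new=(9,4) → add node 5 parent=3 cost=8
13. q=(4,27) nearest=3 d=21 new=(5,8) → blocked by [6,9]×[7,12], reject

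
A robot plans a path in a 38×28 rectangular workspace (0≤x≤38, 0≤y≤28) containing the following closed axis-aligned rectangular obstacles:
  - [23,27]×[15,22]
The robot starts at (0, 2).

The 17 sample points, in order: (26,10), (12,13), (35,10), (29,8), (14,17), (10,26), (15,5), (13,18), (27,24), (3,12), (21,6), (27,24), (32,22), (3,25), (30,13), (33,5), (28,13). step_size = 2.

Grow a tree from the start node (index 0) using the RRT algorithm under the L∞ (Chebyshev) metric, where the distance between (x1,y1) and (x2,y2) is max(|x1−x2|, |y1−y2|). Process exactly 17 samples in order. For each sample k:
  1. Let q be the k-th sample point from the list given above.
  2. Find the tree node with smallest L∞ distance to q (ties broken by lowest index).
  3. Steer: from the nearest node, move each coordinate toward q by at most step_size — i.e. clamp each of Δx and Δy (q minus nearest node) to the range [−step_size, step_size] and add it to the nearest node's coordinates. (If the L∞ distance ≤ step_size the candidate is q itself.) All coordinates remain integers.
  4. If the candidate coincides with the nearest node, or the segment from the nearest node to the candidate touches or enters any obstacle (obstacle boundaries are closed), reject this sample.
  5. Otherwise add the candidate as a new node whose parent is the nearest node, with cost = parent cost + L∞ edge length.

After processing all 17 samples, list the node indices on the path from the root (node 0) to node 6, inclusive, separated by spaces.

Path: 0 1 2 3 5 6

1. q=(26,10) nearest=0 d=26 new=(2,4) → add node 1 parent=0 cost=2
2. q=(12,13) nearest=1 d=10 new=(4,6) → add node 2 parent=1 cost=4
3. q=(35,10) nearest=2 d=31 new=(6,8) → add node 3 parent=2 cost=6
4. q=(29,8) nearest=3 d=23 new=(8,8) → add node 4 parent=3 cost=8
5. q=(14,17) nearest=3 d=9 new=(8,10) → add node 5 parent=3 cost=8
6. q=(10,26) nearest=5 d=16 new=(10,12) → add node 6 parent=5 cost=10
7. q=(15,5) nearest=4 d=7 new=(10,6) → add node 7 parent=4 cost=10
8. q=(13,18) nearest=6 d=6 new=(12,14) → add node 8 parent=6 cost=12
9. q=(27,24) nearest=8 d=15 new=(14,16) → add node 9 parent=8 cost=14
10. q=(3,12) nearest=3 d=4 new=(4,10) → add node 10 parent=3 cost=8
11. q=(21,6) nearest=8 d=9 new=(14,12) → add node 11 parent=8 cost=14
12. q=(27,24) nearest=9 d=13 new=(16,18) → add node 12 parent=9 cost=16
13. q=(32,22) nearest=12 d=16 new=(18,20) → add node 13 parent=12 cost=18
14. q=(3,25) nearest=8 d=11 new=(10,16) → add node 14 parent=8 cost=14
15. q=(30,13) nearest=13 d=12 new=(20,18) → add node 15 parent=13 cost=20
16. q=(33,5) nearest=15 d=13 new=(22,16) → add node 16 parent=15 cost=22
17. q=(28,13) nearest=16 d=6 new=(24,14) → blocked by [23,27]×[15,22], reject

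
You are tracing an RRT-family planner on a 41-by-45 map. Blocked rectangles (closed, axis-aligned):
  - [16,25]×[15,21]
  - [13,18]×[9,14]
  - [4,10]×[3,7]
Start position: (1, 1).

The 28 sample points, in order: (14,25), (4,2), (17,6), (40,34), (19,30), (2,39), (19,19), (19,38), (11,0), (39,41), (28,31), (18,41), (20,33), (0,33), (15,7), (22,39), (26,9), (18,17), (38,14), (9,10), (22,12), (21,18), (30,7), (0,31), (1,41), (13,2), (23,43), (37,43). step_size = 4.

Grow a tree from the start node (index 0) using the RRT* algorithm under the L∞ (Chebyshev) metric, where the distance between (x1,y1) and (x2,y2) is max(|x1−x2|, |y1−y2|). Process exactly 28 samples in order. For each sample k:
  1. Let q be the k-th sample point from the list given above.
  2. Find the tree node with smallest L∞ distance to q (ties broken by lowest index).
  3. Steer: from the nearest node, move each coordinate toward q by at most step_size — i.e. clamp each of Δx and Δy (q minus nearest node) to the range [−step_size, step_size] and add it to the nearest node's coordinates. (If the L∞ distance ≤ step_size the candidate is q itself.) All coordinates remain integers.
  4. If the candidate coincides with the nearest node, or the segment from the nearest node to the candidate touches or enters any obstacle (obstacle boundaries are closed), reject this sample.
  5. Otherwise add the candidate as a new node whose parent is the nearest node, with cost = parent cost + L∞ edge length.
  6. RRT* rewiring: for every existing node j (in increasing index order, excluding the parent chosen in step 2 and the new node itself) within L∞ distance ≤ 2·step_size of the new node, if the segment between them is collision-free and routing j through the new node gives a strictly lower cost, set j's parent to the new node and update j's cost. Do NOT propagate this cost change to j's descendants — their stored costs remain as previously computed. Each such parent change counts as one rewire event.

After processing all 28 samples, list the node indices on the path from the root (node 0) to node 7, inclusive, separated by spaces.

1. q=(14,25) nearest=0 d=24 new=(5,5) → blocked by [4,10]×[3,7], reject
2. q=(4,2) nearest=0 d=3 new=(4,2) → add node 1 parent=0 cost=3
3. q=(17,6) nearest=1 d=13 new=(8,6) → blocked by [4,10]×[3,7], reject
4. q=(40,34) nearest=1 d=36 new=(8,6) → blocked by [4,10]×[3,7], reject
5. q=(19,30) nearest=1 d=28 new=(8,6) → blocked by [4,10]×[3,7], reject
6. q=(2,39) nearest=1 d=37 new=(2,6) → add node 2 parent=1 cost=7
7. q=(19,19) nearest=1 d=17 new=(8,6) → blocked by [4,10]×[3,7], reject
8. q=(19,38) nearest=2 d=32 new=(6,10) → add node 3 parent=2 cost=11
9. q=(11,0) nearest=1 d=7 new=(8,0) → add node 4 parent=1 cost=7
10. q=(39,41) nearest=3 d=33 new=(10,14) → add node 5 parent=3 cost=15
11. q=(28,31) nearest=5 d=18 new=(14,18) → add node 6 parent=5 cost=19
12. q=(18,41) nearest=6 d=23 new=(18,22) → blocked by [16,25]×[15,21], reject
13. q=(20,33) nearest=6 d=15 new=(18,22) → blocked by [16,25]×[15,21], reject
14. q=(0,33) nearest=6 d=15 new=(10,22) → add node 7 parent=6 cost=23
15. q=(15,7) nearest=4 d=7 new=(12,4) → add node 8 parent=4 cost=11
16. q=(22,39) nearest=7 d=17 new=(14,26) → add node 9 parent=7 cost=27
17. q=(26,9) nearest=6 d=12 new=(18,14) → blocked by [16,25]×[15,21], reject
18. q=(18,17) nearest=6 d=4 new=(18,17) → blocked by [16,25]×[15,21], reject
19. q=(38,14) nearest=6 d=24 new=(18,14) → blocked by [16,25]×[15,21], reject
20. q=(9,10) nearest=3 d=3 new=(9,10) → add node 10 parent=3 cost=14
21. q=(22,12) nearest=6 d=8 new=(18,14) → blocked by [16,25]×[15,21], reject
22. q=(21,18) nearest=6 d=7 new=(18,18) → blocked by [16,25]×[15,21], reject
23. q=(30,7) nearest=6 d=16 new=(18,14) → blocked by [16,25]×[15,21], reject
24. q=(0,31) nearest=7 d=10 new=(6,26) → add node 11 parent=7 cost=27
25. q=(1,41) nearest=9 d=15 new=(10,30) → add node 12 parent=9 cost=31
26. q=(13,2) nearest=8 d=2 new=(13,2) → add node 13 parent=8 cost=13
27. q=(23,43) nearest=12 d=13 new=(14,34) → add node 14 parent=12 cost=35
28. q=(37,43) nearest=9 d=23 new=(18,30) → add node 15 parent=9 cost=31

Path: 0 1 2 3 5 6 7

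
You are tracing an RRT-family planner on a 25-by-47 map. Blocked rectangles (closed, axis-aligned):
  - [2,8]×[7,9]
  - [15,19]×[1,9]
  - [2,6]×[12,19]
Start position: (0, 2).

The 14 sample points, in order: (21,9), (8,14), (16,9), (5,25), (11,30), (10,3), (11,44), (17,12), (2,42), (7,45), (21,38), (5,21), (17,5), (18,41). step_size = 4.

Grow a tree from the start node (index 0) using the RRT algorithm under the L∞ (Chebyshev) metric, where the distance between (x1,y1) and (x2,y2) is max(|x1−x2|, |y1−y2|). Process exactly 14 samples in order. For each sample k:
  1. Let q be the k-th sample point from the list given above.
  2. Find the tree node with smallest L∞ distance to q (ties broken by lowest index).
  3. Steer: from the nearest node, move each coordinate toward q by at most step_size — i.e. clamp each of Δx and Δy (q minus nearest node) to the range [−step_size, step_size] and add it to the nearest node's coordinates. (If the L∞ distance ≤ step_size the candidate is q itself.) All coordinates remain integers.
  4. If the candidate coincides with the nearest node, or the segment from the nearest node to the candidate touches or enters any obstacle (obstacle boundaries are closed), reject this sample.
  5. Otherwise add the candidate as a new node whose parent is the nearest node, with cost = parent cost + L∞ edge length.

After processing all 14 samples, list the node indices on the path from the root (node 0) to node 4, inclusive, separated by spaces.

Path: 0 1 2 3 4

1. q=(21,9) nearest=0 d=21 new=(4,6) → add node 1 parent=0 cost=4
2. q=(8,14) nearest=1 d=8 new=(8,10) → blocked by [2,8]×[7,9], reject
3. q=(16,9) nearest=1 d=12 new=(8,9) → blocked by [2,8]×[7,9], reject
4. q=(5,25) nearest=1 d=19 new=(5,10) → blocked by [2,8]×[7,9], reject
5. q=(11,30) nearest=1 d=24 new=(8,10) → blocked by [2,8]×[7,9], reject
6. q=(10,3) nearest=1 d=6 new=(8,3) → add node 2 parent=1 cost=8
7. q=(11,44) nearest=1 d=38 new=(8,10) → blocked by [2,8]×[7,9], reject
8. q=(17,12) nearest=2 d=9 new=(12,7) → add node 3 parent=2 cost=12
9. q=(2,42) nearest=3 d=35 new=(8,11) → add node 4 parent=3 cost=16
10. q=(7,45) nearest=4 d=34 new=(7,15) → add node 5 parent=4 cost=20
11. q=(21,38) nearest=5 d=23 new=(11,19) → add node 6 parent=5 cost=24
12. q=(5,21) nearest=5 d=6 new=(5,19) → blocked by [2,6]×[12,19], reject
13. q=(17,5) nearest=3 d=5 new=(16,5) → blocked by [15,19]×[1,9], reject
14. q=(18,41) nearest=6 d=22 new=(15,23) → add node 7 parent=6 cost=28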